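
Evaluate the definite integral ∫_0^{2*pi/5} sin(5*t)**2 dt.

Use the identity sin^2(5*t) = (1 - cos(10*t))/2.
An antiderivative is F(t) = t/2 - sin(10*t)/20.
Then F(2*pi/5) - F(0) = (pi/5) - (0) = pi/5.

pi/5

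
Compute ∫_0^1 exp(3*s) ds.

-1/3 + exp(3)/3

An antiderivative is F(s) = exp(3*s)/3.
Then F(1) - F(0) = (exp(3)/3) - (1/3) = -1/3 + exp(3)/3.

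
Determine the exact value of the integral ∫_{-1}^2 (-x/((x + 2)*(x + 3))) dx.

-3*log(5) + 7*log(2)

Factor the denominator: x**2 + 5*x + 6 = (x + 3)(x + 2).
Partial fractions: -x/((x + 2)*(x + 3)) = -3/(x + 3) + 2/(x + 2).
An antiderivative is F(x) = 2*log(x + 2) - 3*log(x + 3).
Then F(2) - F(-1) = (-3*log(5) + 4*log(2)) - (-log(8)) = -3*log(5) + 7*log(2).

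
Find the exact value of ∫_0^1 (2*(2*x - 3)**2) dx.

26/3

Let u = 2*x - 3, so du = 2 dx. When x = 0, u = -3; when x = 1, u = -1.
The integral becomes ∫ u**2 du from -3 to -1, with antiderivative u**3/3.
Back in x: F(x) = (2*x - 3)**3/3.
Then F(1) - F(0) = (-1/3) - (-9) = 26/3.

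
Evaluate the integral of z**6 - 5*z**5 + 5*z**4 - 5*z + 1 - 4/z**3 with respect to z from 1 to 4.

-4785/56

By the power rule, an antiderivative is F(z) = z**7/7 - 5*z**6/6 + z**5 - 5*z**2/2 + z + 2/z**2.
Then F(4) - F(1) = (-14219/168) - (17/21) = -4785/56.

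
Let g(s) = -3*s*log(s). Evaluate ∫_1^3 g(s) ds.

6 - 27*log(3)/2

Integrate by parts once (u = ln s, dv = -3*s ds).
An antiderivative is F(s) = -3*s**2*(2*log(s) - 1)/4.
Then F(3) - F(1) = (27/4 - 27*log(3)/2) - (3/4) = 6 - 27*log(3)/2.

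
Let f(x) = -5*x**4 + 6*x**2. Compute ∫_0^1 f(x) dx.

1

By the power rule, an antiderivative is F(x) = -x**5 + 2*x**3.
Then F(1) - F(0) = (1) - (0) = 1.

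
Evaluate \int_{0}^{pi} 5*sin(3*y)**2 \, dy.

Use the identity sin^2(3*y) = (1 - cos(6*y))/2.
An antiderivative is F(y) = 5*y/2 - 5*sin(6*y)/12.
Then F(pi) - F(0) = (5*pi/2) - (0) = 5*pi/2.

5*pi/2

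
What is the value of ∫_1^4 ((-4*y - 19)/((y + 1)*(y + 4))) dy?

Factor the denominator: y**2 + 5*y + 4 = (y + 4)(y + 1).
Partial fractions: (-4*y - 19)/((y + 1)*(y + 4)) = 1/(y + 4) - 5/(y + 1).
An antiderivative is F(y) = -5*log(y + 1) + log(y + 4).
Then F(4) - F(1) = (-5*log(5) + 3*log(2)) - (log(5/32)) = -6*log(5) + 8*log(2).

-6*log(5) + 8*log(2)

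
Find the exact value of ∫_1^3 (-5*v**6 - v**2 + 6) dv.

By the power rule, an antiderivative is F(v) = -5*v**7/7 - v**3/3 + 6*v.
Then F(3) - F(1) = (-10872/7) - (104/21) = -32720/21.

-32720/21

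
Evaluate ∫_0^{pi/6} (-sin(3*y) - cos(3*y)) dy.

-2/3

An antiderivative is F(y) = -sin(3*y)/3 + cos(3*y)/3.
Then F(pi/6) - F(0) = (-1/3) - (1/3) = -2/3.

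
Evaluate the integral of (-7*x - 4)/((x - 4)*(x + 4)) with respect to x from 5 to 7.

-3*log(11) + 2*log(3)

Factor the denominator: x**2 - 16 = (x + 4)(x - 4).
Partial fractions: (-7*x - 4)/((x - 4)*(x + 4)) = -3/(x + 4) - 4/(x - 4).
An antiderivative is F(x) = -4*log(x - 4) - 3*log(x + 4).
Then F(7) - F(5) = (-3*log(11) - 4*log(3)) - (-6*log(3)) = -3*log(11) + 2*log(3).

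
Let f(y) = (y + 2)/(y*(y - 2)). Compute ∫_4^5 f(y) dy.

Factor the denominator: y**2 - 2*y = y(y - 2).
Partial fractions: (y + 2)/(y*(y - 2)) = -1/y + 2/(y - 2).
An antiderivative is F(y) = -log(y) + 2*log(y - 2).
Then F(5) - F(4) = (log(9/5)) - (0) = log(9/5).

log(9/5)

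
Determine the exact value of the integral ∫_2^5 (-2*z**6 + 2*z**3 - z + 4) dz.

By the power rule, an antiderivative is F(z) = -2*z**7/7 + z**4/2 - z**2/2 + 4*z.
Then F(5) - F(2) = (-154010/7) - (-158/7) = -153852/7.

-153852/7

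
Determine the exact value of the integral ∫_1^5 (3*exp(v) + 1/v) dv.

An antiderivative is F(v) = 3*exp(v) + log(v).
Then F(5) - F(1) = (log(5) + 3*exp(5)) - (3*exp(1)) = -3*exp(1) + log(5) + 3*exp(5).

-3*exp(1) + log(5) + 3*exp(5)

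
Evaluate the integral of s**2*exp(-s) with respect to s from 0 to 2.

Integrate by parts twice (u = s^2, dv = exp(-s) ds).
An antiderivative is F(s) = (-s**2 - 2*s - 2)*exp(-s).
Then F(2) - F(0) = (-10*exp(-2)) - (-2) = 2 - 10*exp(-2).

2 - 10*exp(-2)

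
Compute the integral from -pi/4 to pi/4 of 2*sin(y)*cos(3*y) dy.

Use the identity sin(y)cos(3*y) = [sin(4*y) + sin(-2*y)]/2.
An antiderivative is F(y) = cos(2*y)/2 - cos(4*y)/4.
Then F(pi/4) - F(-pi/4) = (1/4) - (1/4) = 0.

0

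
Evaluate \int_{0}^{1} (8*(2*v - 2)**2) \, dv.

Let u = 2*v - 2, so du = 2 dv. When v = 0, u = -2; when v = 1, u = 0.
The integral becomes 4·∫ u**2 du from -2 to 0, with antiderivative 4*u**3/3.
Back in v: F(v) = 4*(2*v - 2)**3/3.
Then F(1) - F(0) = (0) - (-32/3) = 32/3.

32/3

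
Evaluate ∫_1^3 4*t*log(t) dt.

-8 + 18*log(3)

Integrate by parts once (u = ln t, dv = 4*t dt).
An antiderivative is F(t) = t**2*(2*log(t) - 1).
Then F(3) - F(1) = (-9 + 18*log(3)) - (-1) = -8 + 18*log(3).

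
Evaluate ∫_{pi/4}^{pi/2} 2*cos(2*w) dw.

An antiderivative is F(w) = sin(2*w).
Then F(pi/2) - F(pi/4) = (0) - (1) = -1.

-1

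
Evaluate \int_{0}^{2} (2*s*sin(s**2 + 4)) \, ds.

Let u = s**2 + 4, so du = 2*s ds. When s = 0, u = 4; when s = 2, u = 8.
The integral becomes ∫ sin(u) du from 4 to 8, with antiderivative -cos(u).
Back in s: F(s) = -cos(s**2 + 4).
Then F(2) - F(0) = (-cos(8)) - (-cos(4)) = cos(4) - cos(8).

cos(4) - cos(8)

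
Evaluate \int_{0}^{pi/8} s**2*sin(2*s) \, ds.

-1/4 - sqrt(2)*pi**2/256 + sqrt(2)*pi/32 + sqrt(2)/8

Integrate by parts twice (u = s^2, dv = sin(2*s) ds).
An antiderivative is F(s) = -s**2*cos(2*s)/2 + s*sin(2*s)/2 + cos(2*s)/4.
Then F(pi/8) - F(0) = (sqrt(2)*(-pi**2 + 8*pi + 32)/256) - (1/4) = -1/4 - sqrt(2)*pi**2/256 + sqrt(2)*pi/32 + sqrt(2)/8.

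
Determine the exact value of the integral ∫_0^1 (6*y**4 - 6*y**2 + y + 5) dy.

By the power rule, an antiderivative is F(y) = 6*y**5/5 - 2*y**3 + y**2/2 + 5*y.
Then F(1) - F(0) = (47/10) - (0) = 47/10.

47/10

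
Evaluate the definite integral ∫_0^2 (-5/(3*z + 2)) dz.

An antiderivative is F(z) = -5*log(3*z + 2)/3.
Then F(2) - F(0) = (-log(32)) - (-5*log(2)/3) = -10*log(2)/3.

-10*log(2)/3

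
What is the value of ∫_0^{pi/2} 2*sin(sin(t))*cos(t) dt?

2 - 2*cos(1)

Let u = sin(t), so du = cos(t) dt. When t = 0, u = 0; when t = pi/2, u = 1.
The integral becomes 2·∫ sin(u) du from 0 to 1, with antiderivative -2*cos(u).
Back in t: F(t) = -2*cos(sin(t)).
Then F(pi/2) - F(0) = (-2*cos(1)) - (-2) = 2 - 2*cos(1).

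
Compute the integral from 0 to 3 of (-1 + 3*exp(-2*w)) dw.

An antiderivative is F(w) = -w - 3*exp(-2*w)/2.
Then F(3) - F(0) = (-3 - 3*exp(-6)/2) - (-3/2) = -3/2 - 3*exp(-6)/2.

-3/2 - 3*exp(-6)/2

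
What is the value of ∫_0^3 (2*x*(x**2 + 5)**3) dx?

Let u = x**2 + 5, so du = 2*x dx. When x = 0, u = 5; when x = 3, u = 14.
The integral becomes ∫ u**3 du from 5 to 14, with antiderivative u**4/4.
Back in x: F(x) = (x**2 + 5)**4/4.
Then F(3) - F(0) = (9604) - (625/4) = 37791/4.

37791/4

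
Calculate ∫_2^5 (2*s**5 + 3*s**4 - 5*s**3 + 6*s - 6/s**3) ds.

158598/25

By the power rule, an antiderivative is F(s) = s**6/3 + 3*s**5/5 - 5*s**4/4 + 3*s**2 + 3/s**2.
Then F(5) - F(2) = (1913161/300) - (1997/60) = 158598/25.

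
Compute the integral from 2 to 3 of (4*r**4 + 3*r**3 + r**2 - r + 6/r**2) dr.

By the power rule, an antiderivative is F(r) = 4*r**5/5 + 3*r**4/4 + r**3/3 - r**2/2 - 6/r.
Then F(3) - F(2) = (5153/20) - (529/15) = 13343/60.

13343/60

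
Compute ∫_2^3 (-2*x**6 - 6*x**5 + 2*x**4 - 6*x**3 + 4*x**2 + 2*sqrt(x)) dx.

By the power rule, an antiderivative is F(x) = -2*x**7/7 - x**6 + 2*x**5/5 - 3*x**4/2 + 4*x**(3/2)/3 + 4*x**3/3.
Then F(3) - F(2) = (-93951/70 + 4*sqrt(3)) - (-10616/105 + 8*sqrt(2)/3) = -260621/210 - 8*sqrt(2)/3 + 4*sqrt(3).

-260621/210 - 8*sqrt(2)/3 + 4*sqrt(3)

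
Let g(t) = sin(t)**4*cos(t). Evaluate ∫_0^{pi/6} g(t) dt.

1/160

Let u = sin(t), so du = cos(t) dt. When t = 0, u = 0; when t = pi/6, u = 1/2.
The integral becomes ∫ u**4 du from 0 to 1/2, with antiderivative u**5/5.
Back in t: F(t) = sin(t)**5/5.
Then F(pi/6) - F(0) = (1/160) - (0) = 1/160.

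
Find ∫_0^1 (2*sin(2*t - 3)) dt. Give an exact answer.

Let u = 2*t - 3, so du = 2 dt. When t = 0, u = -3; when t = 1, u = -1.
The integral becomes ∫ sin(u) du from -3 to -1, with antiderivative -cos(u).
Back in t: F(t) = -cos(2*t - 3).
Then F(1) - F(0) = (-cos(1)) - (-cos(3)) = cos(3) - cos(1).

cos(3) - cos(1)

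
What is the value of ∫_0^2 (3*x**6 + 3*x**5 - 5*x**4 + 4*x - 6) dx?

By the power rule, an antiderivative is F(x) = 3*x**7/7 + x**6/2 - x**5 + 2*x**2 - 6*x.
Then F(2) - F(0) = (356/7) - (0) = 356/7.

356/7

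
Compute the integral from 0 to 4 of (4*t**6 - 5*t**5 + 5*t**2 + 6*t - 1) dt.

128092/21

By the power rule, an antiderivative is F(t) = 4*t**7/7 - 5*t**6/6 + 5*t**3/3 + 3*t**2 - t.
Then F(4) - F(0) = (128092/21) - (0) = 128092/21.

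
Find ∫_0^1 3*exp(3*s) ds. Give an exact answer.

-1 + exp(3)

An antiderivative is F(s) = exp(3*s).
Then F(1) - F(0) = (exp(3)) - (1) = -1 + exp(3).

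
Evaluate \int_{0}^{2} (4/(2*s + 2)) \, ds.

An antiderivative is F(s) = 2*log(2*s + 2).
Then F(2) - F(0) = (log(36)) - (log(4)) = log(9).

log(9)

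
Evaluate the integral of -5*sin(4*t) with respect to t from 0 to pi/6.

-15/8

An antiderivative is F(t) = 5*cos(4*t)/4.
Then F(pi/6) - F(0) = (-5/8) - (5/4) = -15/8.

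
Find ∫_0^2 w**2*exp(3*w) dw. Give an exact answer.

Integrate by parts twice (u = w^2, dv = exp(3*w) dw).
An antiderivative is F(w) = (9*w**2 - 6*w + 2)*exp(3*w)/27.
Then F(2) - F(0) = (26*exp(6)/27) - (2/27) = -2/27 + 26*exp(6)/27.

-2/27 + 26*exp(6)/27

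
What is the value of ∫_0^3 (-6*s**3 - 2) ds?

-255/2

By the power rule, an antiderivative is F(s) = -3*s**4/2 - 2*s.
Then F(3) - F(0) = (-255/2) - (0) = -255/2.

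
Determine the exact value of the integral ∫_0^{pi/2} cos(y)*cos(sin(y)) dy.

Let u = sin(y), so du = cos(y) dy. When y = 0, u = 0; when y = pi/2, u = 1.
The integral becomes ∫ cos(u) du from 0 to 1, with antiderivative sin(u).
Back in y: F(y) = sin(sin(y)).
Then F(pi/2) - F(0) = (sin(1)) - (0) = sin(1).

sin(1)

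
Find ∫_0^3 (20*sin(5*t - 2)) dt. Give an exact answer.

-4*cos(13) + 4*cos(2)

Let u = 5*t - 2, so du = 5 dt. When t = 0, u = -2; when t = 3, u = 13.
The integral becomes 4·∫ sin(u) du from -2 to 13, with antiderivative -4*cos(u).
Back in t: F(t) = -4*cos(5*t - 2).
Then F(3) - F(0) = (-4*cos(13)) - (-4*cos(2)) = -4*cos(13) + 4*cos(2).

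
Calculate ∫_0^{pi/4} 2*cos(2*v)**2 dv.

pi/4

Use the identity cos^2(2*v) = (1 + cos(4*v))/2.
An antiderivative is F(v) = v + sin(4*v)/4.
Then F(pi/4) - F(0) = (pi/4) - (0) = pi/4.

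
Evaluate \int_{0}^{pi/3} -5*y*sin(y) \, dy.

-5*sqrt(3)/2 + 5*pi/6

Integrate by parts once (u = y, dv = -5*sin(y) dy).
An antiderivative is F(y) = 5*y*cos(y) - 5*sin(y).
Then F(pi/3) - F(0) = (-5*sqrt(3)/2 + 5*pi/6) - (0) = -5*sqrt(3)/2 + 5*pi/6.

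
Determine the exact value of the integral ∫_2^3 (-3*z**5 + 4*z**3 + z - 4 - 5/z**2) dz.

-1619/6

By the power rule, an antiderivative is F(z) = -z**6/2 + z**4 + z**2/2 - 4*z + 5/z.
Then F(3) - F(2) = (-868/3) - (-39/2) = -1619/6.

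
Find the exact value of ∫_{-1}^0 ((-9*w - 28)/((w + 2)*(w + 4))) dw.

-13*log(2) + 4*log(3)

Factor the denominator: w**2 + 6*w + 8 = (w + 4)(w + 2).
Partial fractions: (-9*w - 28)/((w + 2)*(w + 4)) = -4/(w + 4) - 5/(w + 2).
An antiderivative is F(w) = -5*log(w + 2) - 4*log(w + 4).
Then F(0) - F(-1) = (-13*log(2)) - (-log(81)) = -13*log(2) + 4*log(3).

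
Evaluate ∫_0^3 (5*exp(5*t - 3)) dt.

Let u = 5*t - 3, so du = 5 dt. When t = 0, u = -3; when t = 3, u = 12.
The integral becomes ∫ exp(u) du from -3 to 12, with antiderivative exp(u).
Back in t: F(t) = exp(5*t - 3).
Then F(3) - F(0) = (exp(12)) - (exp(-3)) = -(1 - exp(15))*exp(-3).

-(1 - exp(15))*exp(-3)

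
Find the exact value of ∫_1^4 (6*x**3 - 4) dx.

By the power rule, an antiderivative is F(x) = 3*x**4/2 - 4*x.
Then F(4) - F(1) = (368) - (-5/2) = 741/2.

741/2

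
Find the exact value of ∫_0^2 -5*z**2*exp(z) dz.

Integrate by parts twice (u = z^2, dv = -5*exp(z) dz).
An antiderivative is F(z) = (-5*z**2 + 10*z - 10)*exp(z).
Then F(2) - F(0) = (-10*exp(2)) - (-10) = 10 - 10*exp(2).

10 - 10*exp(2)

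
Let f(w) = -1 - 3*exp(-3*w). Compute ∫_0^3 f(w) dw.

-4 + exp(-9)

An antiderivative is F(w) = -w + exp(-3*w).
Then F(3) - F(0) = (-3 + exp(-9)) - (1) = -4 + exp(-9).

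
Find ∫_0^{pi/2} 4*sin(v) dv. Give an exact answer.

4

An antiderivative is F(v) = -4*cos(v).
Then F(pi/2) - F(0) = (0) - (-4) = 4.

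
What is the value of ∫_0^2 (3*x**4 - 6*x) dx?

36/5

By the power rule, an antiderivative is F(x) = 3*x**5/5 - 3*x**2.
Then F(2) - F(0) = (36/5) - (0) = 36/5.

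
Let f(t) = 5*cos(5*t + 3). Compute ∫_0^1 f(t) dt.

-sin(3) + sin(8)

Let u = 5*t + 3, so du = 5 dt. When t = 0, u = 3; when t = 1, u = 8.
The integral becomes ∫ cos(u) du from 3 to 8, with antiderivative sin(u).
Back in t: F(t) = sin(5*t + 3).
Then F(1) - F(0) = (sin(8)) - (sin(3)) = -sin(3) + sin(8).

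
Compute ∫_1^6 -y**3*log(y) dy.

Integrate by parts once (u = ln y, dv = -y**3 dy).
An antiderivative is F(y) = -y**4*(4*log(y) - 1)/16.
Then F(6) - F(1) = (-324*log(3) - 324*log(2) + 81) - (1/16) = -324*log(3) - 324*log(2) + 1295/16.

-324*log(3) - 324*log(2) + 1295/16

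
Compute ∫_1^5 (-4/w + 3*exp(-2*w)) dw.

An antiderivative is F(w) = -4*log(w) - 3*exp(-2*w)/2.
Then F(5) - F(1) = (-4*log(5) - 3*exp(-10)/2) - (-3*exp(-2)/2) = -4*log(5) - 3*exp(-10)/2 + 3*exp(-2)/2.

-4*log(5) - 3*exp(-10)/2 + 3*exp(-2)/2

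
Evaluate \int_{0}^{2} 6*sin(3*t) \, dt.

Let u = 3*t, so du = 3 dt. When t = 0, u = 0; when t = 2, u = 6.
The integral becomes 2·∫ sin(u) du from 0 to 6, with antiderivative -2*cos(u).
Back in t: F(t) = -2*cos(3*t).
Then F(2) - F(0) = (-2*cos(6)) - (-2) = 2 - 2*cos(6).

2 - 2*cos(6)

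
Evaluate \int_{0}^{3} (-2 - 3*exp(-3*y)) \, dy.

-7 + exp(-9)

An antiderivative is F(y) = -2*y + exp(-3*y).
Then F(3) - F(0) = (-6 + exp(-9)) - (1) = -7 + exp(-9).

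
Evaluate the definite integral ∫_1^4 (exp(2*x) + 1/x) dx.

An antiderivative is F(x) = exp(2*x)/2 + log(x).
Then F(4) - F(1) = (log(4) + exp(8)/2) - (exp(2)/2) = -exp(2)/2 + log(4) + exp(8)/2.

-exp(2)/2 + log(4) + exp(8)/2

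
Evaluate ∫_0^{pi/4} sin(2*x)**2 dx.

pi/8

Use the identity sin^2(2*x) = (1 - cos(4*x))/2.
An antiderivative is F(x) = x/2 - sin(4*x)/8.
Then F(pi/4) - F(0) = (pi/8) - (0) = pi/8.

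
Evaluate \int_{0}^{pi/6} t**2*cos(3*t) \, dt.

Integrate by parts twice (u = t^2, dv = cos(3*t) dt).
An antiderivative is F(t) = t**2*sin(3*t)/3 + 2*t*cos(3*t)/9 - 2*sin(3*t)/27.
Then F(pi/6) - F(0) = (-2/27 + pi**2/108) - (0) = -2/27 + pi**2/108.

-2/27 + pi**2/108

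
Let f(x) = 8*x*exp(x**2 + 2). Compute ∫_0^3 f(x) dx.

-4*(1 - exp(9))*exp(2)

Let u = x**2 + 2, so du = 2*x dx. When x = 0, u = 2; when x = 3, u = 11.
The integral becomes 4·∫ exp(u) du from 2 to 11, with antiderivative 4*exp(u).
Back in x: F(x) = 4*exp(x**2 + 2).
Then F(3) - F(0) = (4*exp(11)) - (4*exp(2)) = -4*(1 - exp(9))*exp(2).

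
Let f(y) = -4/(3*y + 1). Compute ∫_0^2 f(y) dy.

-4*log(7)/3

An antiderivative is F(y) = -4*log(3*y + 1)/3.
Then F(2) - F(0) = (-4*log(7)/3) - (0) = -4*log(7)/3.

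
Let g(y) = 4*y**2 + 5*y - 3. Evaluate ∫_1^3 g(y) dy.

By the power rule, an antiderivative is F(y) = 4*y**3/3 + 5*y**2/2 - 3*y.
Then F(3) - F(1) = (99/2) - (5/6) = 146/3.

146/3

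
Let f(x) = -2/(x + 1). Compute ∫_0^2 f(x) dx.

An antiderivative is F(x) = -2*log(x + 1).
Then F(2) - F(0) = (-log(9)) - (0) = -log(9).

-log(9)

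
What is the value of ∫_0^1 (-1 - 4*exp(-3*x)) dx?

-7/3 + 4*exp(-3)/3

An antiderivative is F(x) = -x + 4*exp(-3*x)/3.
Then F(1) - F(0) = (-1 + 4*exp(-3)/3) - (4/3) = -7/3 + 4*exp(-3)/3.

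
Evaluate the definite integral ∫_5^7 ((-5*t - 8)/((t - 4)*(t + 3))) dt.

-4*log(3) - log(5) + 2*log(2)

Factor the denominator: t**2 - t - 12 = (t + 3)(t - 4).
Partial fractions: (-5*t - 8)/((t - 4)*(t + 3)) = -1/(t + 3) - 4/(t - 4).
An antiderivative is F(t) = -4*log(t - 4) - log(t + 3).
Then F(7) - F(5) = (-4*log(3) - log(5) - log(2)) - (-log(8)) = -4*log(3) - log(5) + 2*log(2).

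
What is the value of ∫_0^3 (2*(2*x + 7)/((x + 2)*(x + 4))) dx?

-5*log(2) + log(7) + 3*log(5)

Factor the denominator: x**2 + 6*x + 8 = (x + 4)(x + 2).
Partial fractions: 2*(2*x + 7)/((x + 2)*(x + 4)) = 1/(x + 4) + 3/(x + 2).
An antiderivative is F(x) = 3*log(x + 2) + log(x + 4).
Then F(3) - F(0) = (log(7) + 3*log(5)) - (log(32)) = -5*log(2) + log(7) + 3*log(5).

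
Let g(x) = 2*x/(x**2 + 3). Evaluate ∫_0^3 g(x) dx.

Let u = x**2 + 3, so du = 2*x dx. When x = 0, u = 3; when x = 3, u = 12.
The integral becomes ∫ 1/u du from 3 to 12, with antiderivative log(u).
Back in x: F(x) = log(x**2 + 3).
Then F(3) - F(0) = (log(12)) - (log(3)) = log(4).

log(4)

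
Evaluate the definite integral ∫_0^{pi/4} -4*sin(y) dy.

-4 + 2*sqrt(2)

An antiderivative is F(y) = 4*cos(y).
Then F(pi/4) - F(0) = (2*sqrt(2)) - (4) = -4 + 2*sqrt(2).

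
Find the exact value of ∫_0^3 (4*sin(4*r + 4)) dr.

cos(4) - cos(16)

Let u = 4*r + 4, so du = 4 dr. When r = 0, u = 4; when r = 3, u = 16.
The integral becomes ∫ sin(u) du from 4 to 16, with antiderivative -cos(u).
Back in r: F(r) = -cos(4*r + 4).
Then F(3) - F(0) = (-cos(16)) - (-cos(4)) = cos(4) - cos(16).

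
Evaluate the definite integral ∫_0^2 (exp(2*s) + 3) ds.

11/2 + exp(4)/2

An antiderivative is F(s) = exp(2*s)/2 + 3*s.
Then F(2) - F(0) = (6 + exp(4)/2) - (1/2) = 11/2 + exp(4)/2.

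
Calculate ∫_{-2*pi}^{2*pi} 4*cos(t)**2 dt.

Use the identity cos^2(t) = (1 + cos(2*t))/2.
An antiderivative is F(t) = 2*t + sin(2*t).
Then F(2*pi) - F(-2*pi) = (4*pi) - (-4*pi) = 8*pi.

8*pi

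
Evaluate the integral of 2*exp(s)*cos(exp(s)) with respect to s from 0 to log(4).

Let u = exp(s), so du = exp(s) ds. When s = 0, u = 1; when s = log(4), u = 4.
The integral becomes 2·∫ cos(u) du from 1 to 4, with antiderivative 2*sin(u).
Back in s: F(s) = 2*sin(exp(s)).
Then F(log(4)) - F(0) = (2*sin(4)) - (2*sin(1)) = -2*sin(1) + 2*sin(4).

-2*sin(1) + 2*sin(4)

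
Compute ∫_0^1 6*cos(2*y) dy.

3*sin(2)

Let u = 2*y, so du = 2 dy. When y = 0, u = 0; when y = 1, u = 2.
The integral becomes 3·∫ cos(u) du from 0 to 2, with antiderivative 3*sin(u).
Back in y: F(y) = 3*sin(2*y).
Then F(1) - F(0) = (3*sin(2)) - (0) = 3*sin(2).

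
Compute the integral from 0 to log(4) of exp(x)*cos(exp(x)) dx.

Let u = exp(x), so du = exp(x) dx. When x = 0, u = 1; when x = log(4), u = 4.
The integral becomes ∫ cos(u) du from 1 to 4, with antiderivative sin(u).
Back in x: F(x) = sin(exp(x)).
Then F(log(4)) - F(0) = (sin(4)) - (sin(1)) = -sin(1) + sin(4).

-sin(1) + sin(4)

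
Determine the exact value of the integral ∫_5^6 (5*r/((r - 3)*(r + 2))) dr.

Factor the denominator: r**2 - r - 6 = (r + 2)(r - 3).
Partial fractions: 5*r/((r - 3)*(r + 2)) = 2/(r + 2) + 3/(r - 3).
An antiderivative is F(r) = 3*log(r - 3) + 2*log(r + 2).
Then F(6) - F(5) = (3*log(3) + 6*log(2)) - (3*log(2) + 2*log(7)) = -2*log(7) + 3*log(2) + 3*log(3).

-2*log(7) + 3*log(2) + 3*log(3)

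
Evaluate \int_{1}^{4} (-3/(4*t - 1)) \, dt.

-3*log(5)/4

An antiderivative is F(t) = -3*log(4*t - 1)/4.
Then F(4) - F(1) = (-3*log(15)/4) - (-3*log(3)/4) = -3*log(5)/4.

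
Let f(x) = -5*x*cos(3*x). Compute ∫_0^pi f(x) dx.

10/9

Integrate by parts once (u = x, dv = -5*cos(3*x) dx).
An antiderivative is F(x) = -5*x*sin(3*x)/3 - 5*cos(3*x)/9.
Then F(pi) - F(0) = (5/9) - (-5/9) = 10/9.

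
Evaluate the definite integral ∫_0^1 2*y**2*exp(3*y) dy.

Integrate by parts twice (u = y^2, dv = 2*exp(3*y) dy).
An antiderivative is F(y) = (18*y**2 - 12*y + 4)*exp(3*y)/27.
Then F(1) - F(0) = (10*exp(3)/27) - (4/27) = -4/27 + 10*exp(3)/27.

-4/27 + 10*exp(3)/27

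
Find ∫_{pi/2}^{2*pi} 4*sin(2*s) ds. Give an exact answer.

An antiderivative is F(s) = -2*cos(2*s).
Then F(2*pi) - F(pi/2) = (-2) - (2) = -4.

-4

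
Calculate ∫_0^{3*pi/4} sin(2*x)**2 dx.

Use the identity sin^2(2*x) = (1 - cos(4*x))/2.
An antiderivative is F(x) = x/2 - sin(4*x)/8.
Then F(3*pi/4) - F(0) = (3*pi/8) - (0) = 3*pi/8.

3*pi/8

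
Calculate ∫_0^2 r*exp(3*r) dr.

1/9 + 5*exp(6)/9

Integrate by parts once (u = r, dv = exp(3*r) dr).
An antiderivative is F(r) = (3*r - 1)*exp(3*r)/9.
Then F(2) - F(0) = (5*exp(6)/9) - (-1/9) = 1/9 + 5*exp(6)/9.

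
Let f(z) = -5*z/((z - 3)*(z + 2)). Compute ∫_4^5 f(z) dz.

Factor the denominator: z**2 - z - 6 = (z + 2)(z - 3).
Partial fractions: -5*z/((z - 3)*(z + 2)) = -2/(z + 2) - 3/(z - 3).
An antiderivative is F(z) = -3*log(z - 3) - 2*log(z + 2).
Then F(5) - F(4) = (-2*log(7) - 3*log(2)) - (-log(36)) = log(9/98).

log(9/98)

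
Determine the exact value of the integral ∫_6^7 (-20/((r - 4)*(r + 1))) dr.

-4*log(7) - 4*log(3) + 16*log(2)

Factor the denominator: r**2 - 3*r - 4 = (r + 1)(r - 4).
Partial fractions: -20/((r - 4)*(r + 1)) = 4/(r + 1) - 4/(r - 4).
An antiderivative is F(r) = -4*log(r - 4) + 4*log(r + 1).
Then F(7) - F(6) = (-4*log(3) + 12*log(2)) - (-4*log(2) + 4*log(7)) = -4*log(7) - 4*log(3) + 16*log(2).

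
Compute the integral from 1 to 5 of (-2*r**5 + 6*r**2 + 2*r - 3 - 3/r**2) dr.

By the power rule, an antiderivative is F(r) = -r**6/3 + 2*r**3 + r**2 - 3*r + 3/r.
Then F(5) - F(1) = (-74216/15) - (8/3) = -24752/5.

-24752/5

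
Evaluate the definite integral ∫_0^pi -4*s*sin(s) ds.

Integrate by parts once (u = s, dv = -4*sin(s) ds).
An antiderivative is F(s) = 4*s*cos(s) - 4*sin(s).
Then F(pi) - F(0) = (-4*pi) - (0) = -4*pi.

-4*pi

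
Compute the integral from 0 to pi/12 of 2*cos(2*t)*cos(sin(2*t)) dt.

sin(1/2)

Let u = sin(2*t), so du = 2*cos(2*t) dt. When t = 0, u = 0; when t = pi/12, u = 1/2.
The integral becomes ∫ cos(u) du from 0 to 1/2, with antiderivative sin(u).
Back in t: F(t) = sin(sin(2*t)).
Then F(pi/12) - F(0) = (sin(1/2)) - (0) = sin(1/2).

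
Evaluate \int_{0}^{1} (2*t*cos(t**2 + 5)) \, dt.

sin(6) - sin(5)

Let u = t**2 + 5, so du = 2*t dt. When t = 0, u = 5; when t = 1, u = 6.
The integral becomes ∫ cos(u) du from 5 to 6, with antiderivative sin(u).
Back in t: F(t) = sin(t**2 + 5).
Then F(1) - F(0) = (sin(6)) - (sin(5)) = sin(6) - sin(5).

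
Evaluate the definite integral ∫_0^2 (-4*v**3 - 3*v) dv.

By the power rule, an antiderivative is F(v) = -v**4 - 3*v**2/2.
Then F(2) - F(0) = (-22) - (0) = -22.

-22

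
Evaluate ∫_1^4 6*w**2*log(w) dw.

Integrate by parts once (u = ln w, dv = 6*w**2 dw).
An antiderivative is F(w) = 2*w**3*(3*log(w) - 1)/3.
Then F(4) - F(1) = (-128/3 + 256*log(2)) - (-2/3) = -42 + 256*log(2).

-42 + 256*log(2)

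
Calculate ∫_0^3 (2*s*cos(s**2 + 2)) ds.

Let u = s**2 + 2, so du = 2*s ds. When s = 0, u = 2; when s = 3, u = 11.
The integral becomes ∫ cos(u) du from 2 to 11, with antiderivative sin(u).
Back in s: F(s) = sin(s**2 + 2).
Then F(3) - F(0) = (sin(11)) - (sin(2)) = sin(11) - sin(2).

sin(11) - sin(2)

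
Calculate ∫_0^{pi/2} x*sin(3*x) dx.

-1/9

Integrate by parts once (u = x, dv = sin(3*x) dx).
An antiderivative is F(x) = -x*cos(3*x)/3 + sin(3*x)/9.
Then F(pi/2) - F(0) = (-1/9) - (0) = -1/9.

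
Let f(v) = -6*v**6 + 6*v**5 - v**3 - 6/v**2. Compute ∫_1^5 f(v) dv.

-1802508/35

By the power rule, an antiderivative is F(v) = -6*v**7/7 + v**6 - v**4/4 + 6/v.
Then F(5) - F(1) = (-7209207/140) - (165/28) = -1802508/35.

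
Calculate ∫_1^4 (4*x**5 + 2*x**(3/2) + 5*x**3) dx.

By the power rule, an antiderivative is F(x) = 2*x**6/3 + 4*x**(5/2)/5 + 5*x**4/4.
Then F(4) - F(1) = (46144/15) - (163/60) = 61471/20.

61471/20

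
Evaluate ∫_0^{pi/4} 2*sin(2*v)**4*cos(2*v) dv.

1/5

Let u = sin(2*v), so du = 2*cos(2*v) dv. When v = 0, u = 0; when v = pi/4, u = 1.
The integral becomes ∫ u**4 du from 0 to 1, with antiderivative u**5/5.
Back in v: F(v) = sin(2*v)**5/5.
Then F(pi/4) - F(0) = (1/5) - (0) = 1/5.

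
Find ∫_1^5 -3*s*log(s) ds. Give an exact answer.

18 - 75*log(5)/2

Integrate by parts once (u = ln s, dv = -3*s ds).
An antiderivative is F(s) = -3*s**2*(2*log(s) - 1)/4.
Then F(5) - F(1) = (75/4 - 75*log(5)/2) - (3/4) = 18 - 75*log(5)/2.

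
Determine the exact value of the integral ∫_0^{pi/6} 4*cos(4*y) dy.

An antiderivative is F(y) = sin(4*y).
Then F(pi/6) - F(0) = (sqrt(3)/2) - (0) = sqrt(3)/2.

sqrt(3)/2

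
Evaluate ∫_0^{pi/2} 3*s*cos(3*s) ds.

Integrate by parts once (u = s, dv = 3*cos(3*s) ds).
An antiderivative is F(s) = s*sin(3*s) + cos(3*s)/3.
Then F(pi/2) - F(0) = (-pi/2) - (1/3) = -pi/2 - 1/3.

-pi/2 - 1/3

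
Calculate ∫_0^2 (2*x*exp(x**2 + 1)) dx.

-exp(1) + exp(5)

Let u = x**2 + 1, so du = 2*x dx. When x = 0, u = 1; when x = 2, u = 5.
The integral becomes ∫ exp(u) du from 1 to 5, with antiderivative exp(u).
Back in x: F(x) = exp(x**2 + 1).
Then F(2) - F(0) = (exp(5)) - (exp(1)) = -exp(1) + exp(5).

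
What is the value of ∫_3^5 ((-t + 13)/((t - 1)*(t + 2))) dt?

-5*log(7) + 4*log(2) + 5*log(5)

Factor the denominator: t**2 + t - 2 = (t + 2)(t - 1).
Partial fractions: (-t + 13)/((t - 1)*(t + 2)) = -5/(t + 2) + 4/(t - 1).
An antiderivative is F(t) = 4*log(t - 1) - 5*log(t + 2).
Then F(5) - F(3) = (-5*log(7) + 8*log(2)) - (-5*log(5) + 4*log(2)) = -5*log(7) + 4*log(2) + 5*log(5).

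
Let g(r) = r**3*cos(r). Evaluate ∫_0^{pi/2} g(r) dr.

Integrate by parts 3 times (u = r^3, dv = cos(r) dr).
An antiderivative is F(r) = r**3*sin(r) + 3*r**2*cos(r) - 6*r*sin(r) - 6*cos(r).
Then F(pi/2) - F(0) = (pi*(-24 + pi**2)/8) - (-6) = -3*pi + pi**3/8 + 6.

-3*pi + pi**3/8 + 6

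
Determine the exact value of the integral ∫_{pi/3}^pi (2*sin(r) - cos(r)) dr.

sqrt(3)/2 + 3

An antiderivative is F(r) = -sin(r) - 2*cos(r).
Then F(pi) - F(pi/3) = (2) - (-1 - sqrt(3)/2) = sqrt(3)/2 + 3.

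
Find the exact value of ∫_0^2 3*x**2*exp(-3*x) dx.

Integrate by parts twice (u = x^2, dv = 3*exp(-3*x) dx).
An antiderivative is F(x) = (-9*x**2 - 6*x - 2)*exp(-3*x)/9.
Then F(2) - F(0) = (-50*exp(-6)/9) - (-2/9) = 2/9 - 50*exp(-6)/9.

2/9 - 50*exp(-6)/9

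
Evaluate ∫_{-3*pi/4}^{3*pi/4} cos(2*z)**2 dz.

3*pi/4

Use the identity cos^2(2*z) = (1 + cos(4*z))/2.
An antiderivative is F(z) = z/2 + sin(4*z)/8.
Then F(3*pi/4) - F(-3*pi/4) = (3*pi/8) - (-3*pi/8) = 3*pi/4.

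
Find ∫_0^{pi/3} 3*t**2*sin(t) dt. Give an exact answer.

-3 - pi**2/6 + sqrt(3)*pi

Integrate by parts twice (u = t^2, dv = 3*sin(t) dt).
An antiderivative is F(t) = -3*t**2*cos(t) + 6*t*sin(t) + 6*cos(t).
Then F(pi/3) - F(0) = (-pi**2/6 + 3 + sqrt(3)*pi) - (6) = -3 - pi**2/6 + sqrt(3)*pi.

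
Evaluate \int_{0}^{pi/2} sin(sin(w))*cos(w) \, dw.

Let u = sin(w), so du = cos(w) dw. When w = 0, u = 0; when w = pi/2, u = 1.
The integral becomes ∫ sin(u) du from 0 to 1, with antiderivative -cos(u).
Back in w: F(w) = -cos(sin(w)).
Then F(pi/2) - F(0) = (-cos(1)) - (-1) = 1 - cos(1).

1 - cos(1)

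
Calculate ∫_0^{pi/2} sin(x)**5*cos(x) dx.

1/6

Let u = sin(x), so du = cos(x) dx. When x = 0, u = 0; when x = pi/2, u = 1.
The integral becomes ∫ u**5 du from 0 to 1, with antiderivative u**6/6.
Back in x: F(x) = sin(x)**6/6.
Then F(pi/2) - F(0) = (1/6) - (0) = 1/6.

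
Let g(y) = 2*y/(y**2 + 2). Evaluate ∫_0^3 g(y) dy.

Let u = y**2 + 2, so du = 2*y dy. When y = 0, u = 2; when y = 3, u = 11.
The integral becomes ∫ 1/u du from 2 to 11, with antiderivative log(u).
Back in y: F(y) = log(y**2 + 2).
Then F(3) - F(0) = (log(11)) - (log(2)) = log(11/2).

log(11/2)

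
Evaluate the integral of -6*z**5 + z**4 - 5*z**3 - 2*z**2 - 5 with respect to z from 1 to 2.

By the power rule, an antiderivative is F(z) = -z**6 + z**5/5 - 5*z**4/4 - 2*z**3/3 - 5*z.
Then F(2) - F(1) = (-1394/15) - (-463/60) = -5113/60.

-5113/60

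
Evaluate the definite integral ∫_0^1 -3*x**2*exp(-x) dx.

Integrate by parts twice (u = x^2, dv = -3*exp(-x) dx).
An antiderivative is F(x) = (3*x**2 + 6*x + 6)*exp(-x).
Then F(1) - F(0) = (15*exp(-1)) - (6) = -6 + 15*exp(-1).

-6 + 15*exp(-1)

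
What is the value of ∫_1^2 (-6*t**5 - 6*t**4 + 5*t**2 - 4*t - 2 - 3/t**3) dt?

By the power rule, an antiderivative is F(t) = -t**6 - 6*t**5/5 + 5*t**3/3 - 2*t**2 - 2*t + 3/(2*t**2).
Then F(2) - F(1) = (-12083/120) - (-91/30) = -11719/120.

-11719/120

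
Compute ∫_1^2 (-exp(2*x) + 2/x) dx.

An antiderivative is F(x) = -exp(2*x)/2 + 2*log(x).
Then F(2) - F(1) = (-exp(4)/2 + log(4)) - (-exp(2)/2) = -exp(4)/2 + log(4) + exp(2)/2.

-exp(4)/2 + log(4) + exp(2)/2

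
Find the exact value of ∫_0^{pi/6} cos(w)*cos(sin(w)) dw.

sin(1/2)

Let u = sin(w), so du = cos(w) dw. When w = 0, u = 0; when w = pi/6, u = 1/2.
The integral becomes ∫ cos(u) du from 0 to 1/2, with antiderivative sin(u).
Back in w: F(w) = sin(sin(w)).
Then F(pi/6) - F(0) = (sin(1/2)) - (0) = sin(1/2).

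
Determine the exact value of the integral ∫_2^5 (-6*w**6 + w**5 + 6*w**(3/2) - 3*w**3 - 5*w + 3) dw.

-1813317/28 - 48*sqrt(2)/5 + 60*sqrt(5)

By the power rule, an antiderivative is F(w) = -6*w**7/7 + w**6/6 + 12*w**(5/2)/5 - 3*w**4/4 - 5*w**2/2 + 3*w.
Then F(5) - F(2) = (-5449615/84 + 60*sqrt(5)) - (-2416/21 + 48*sqrt(2)/5) = -1813317/28 - 48*sqrt(2)/5 + 60*sqrt(5).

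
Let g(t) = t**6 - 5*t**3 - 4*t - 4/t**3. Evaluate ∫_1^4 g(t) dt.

111429/56

By the power rule, an antiderivative is F(t) = t**7/7 - 5*t**4/4 - 2*t**2 + 2/t**2.
Then F(4) - F(1) = (111367/56) - (-31/28) = 111429/56.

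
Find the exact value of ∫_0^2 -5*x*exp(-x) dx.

-5 + 15*exp(-2)

Integrate by parts once (u = x, dv = -5*exp(-x) dx).
An antiderivative is F(x) = (5*x + 5)*exp(-x).
Then F(2) - F(0) = (15*exp(-2)) - (5) = -5 + 15*exp(-2).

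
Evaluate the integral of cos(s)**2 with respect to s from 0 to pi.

Use the identity cos^2(s) = (1 + cos(2*s))/2.
An antiderivative is F(s) = s/2 + sin(2*s)/4.
Then F(pi) - F(0) = (pi/2) - (0) = pi/2.

pi/2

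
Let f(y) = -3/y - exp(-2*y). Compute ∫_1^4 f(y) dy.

(-12*exp(8)*log(2) - exp(6) + 1)*exp(-8)/2

An antiderivative is F(y) = -3*log(y) + exp(-2*y)/2.
Then F(4) - F(1) = (-6*log(2) + exp(-8)/2) - (exp(-2)/2) = (-12*exp(8)*log(2) - exp(6) + 1)*exp(-8)/2.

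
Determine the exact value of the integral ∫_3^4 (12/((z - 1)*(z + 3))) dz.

Factor the denominator: z**2 + 2*z - 3 = (z + 3)(z - 1).
Partial fractions: 12/((z - 1)*(z + 3)) = -3/(z + 3) + 3/(z - 1).
An antiderivative is F(z) = 3*log(z - 1) - 3*log(z + 3).
Then F(4) - F(3) = (-3*log(7) + 3*log(3)) - (-log(27)) = -3*log(7) + 6*log(3).

-3*log(7) + 6*log(3)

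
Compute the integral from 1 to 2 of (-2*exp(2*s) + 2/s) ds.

-exp(4) + log(4) + exp(2)

An antiderivative is F(s) = -exp(2*s) + 2*log(s).
Then F(2) - F(1) = (-exp(4) + log(4)) - (-exp(2)) = -exp(4) + log(4) + exp(2).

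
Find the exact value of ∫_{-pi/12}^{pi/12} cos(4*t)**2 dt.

sqrt(3)/16 + pi/12

Use the identity cos^2(4*t) = (1 + cos(8*t))/2.
An antiderivative is F(t) = t/2 + sin(8*t)/16.
Then F(pi/12) - F(-pi/12) = (sqrt(3)/32 + pi/24) - (-pi/24 - sqrt(3)/32) = sqrt(3)/16 + pi/12.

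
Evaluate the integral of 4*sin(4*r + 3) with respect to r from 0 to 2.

cos(3) - cos(11)

Let u = 4*r + 3, so du = 4 dr. When r = 0, u = 3; when r = 2, u = 11.
The integral becomes ∫ sin(u) du from 3 to 11, with antiderivative -cos(u).
Back in r: F(r) = -cos(4*r + 3).
Then F(2) - F(0) = (-cos(11)) - (-cos(3)) = cos(3) - cos(11).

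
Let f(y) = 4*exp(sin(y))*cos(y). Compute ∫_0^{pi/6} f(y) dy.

Let u = sin(y), so du = cos(y) dy. When y = 0, u = 0; when y = pi/6, u = 1/2.
The integral becomes 4·∫ exp(u) du from 0 to 1/2, with antiderivative 4*exp(u).
Back in y: F(y) = 4*exp(sin(y)).
Then F(pi/6) - F(0) = (4*exp(1/2)) - (4) = -4 + 4*exp(1/2).

-4 + 4*exp(1/2)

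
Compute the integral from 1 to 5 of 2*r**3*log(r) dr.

Integrate by parts once (u = ln r, dv = 2*r**3 dr).
An antiderivative is F(r) = r**4*(4*log(r) - 1)/8.
Then F(5) - F(1) = (-625/8 + 625*log(5)/2) - (-1/8) = -78 + 625*log(5)/2.

-78 + 625*log(5)/2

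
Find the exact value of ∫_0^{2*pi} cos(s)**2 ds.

Use the identity cos^2(s) = (1 + cos(2*s))/2.
An antiderivative is F(s) = s/2 + sin(2*s)/4.
Then F(2*pi) - F(0) = (pi) - (0) = pi.

pi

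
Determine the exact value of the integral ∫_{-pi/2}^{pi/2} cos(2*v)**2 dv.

Use the identity cos^2(2*v) = (1 + cos(4*v))/2.
An antiderivative is F(v) = v/2 + sin(4*v)/8.
Then F(pi/2) - F(-pi/2) = (pi/4) - (-pi/4) = pi/2.

pi/2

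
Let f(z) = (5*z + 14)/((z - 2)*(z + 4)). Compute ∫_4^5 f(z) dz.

-7*log(2) + 6*log(3)

Factor the denominator: z**2 + 2*z - 8 = (z + 4)(z - 2).
Partial fractions: (5*z + 14)/((z - 2)*(z + 4)) = 1/(z + 4) + 4/(z - 2).
An antiderivative is F(z) = 4*log(z - 2) + log(z + 4).
Then F(5) - F(4) = (6*log(3)) - (7*log(2)) = -7*log(2) + 6*log(3).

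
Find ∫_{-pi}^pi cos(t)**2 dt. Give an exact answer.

pi

Use the identity cos^2(t) = (1 + cos(2*t))/2.
An antiderivative is F(t) = t/2 + sin(2*t)/4.
Then F(pi) - F(-pi) = (pi/2) - (-pi/2) = pi.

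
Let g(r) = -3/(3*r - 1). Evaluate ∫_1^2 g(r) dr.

An antiderivative is F(r) = -log(3*r - 1).
Then F(2) - F(1) = (-log(5)) - (-log(2)) = log(2/5).

log(2/5)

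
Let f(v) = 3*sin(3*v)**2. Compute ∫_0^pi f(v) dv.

3*pi/2

Use the identity sin^2(3*v) = (1 - cos(6*v))/2.
An antiderivative is F(v) = 3*v/2 - sin(6*v)/4.
Then F(pi) - F(0) = (3*pi/2) - (0) = 3*pi/2.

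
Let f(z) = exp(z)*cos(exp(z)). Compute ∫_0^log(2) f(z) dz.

-sin(1) + sin(2)

Let u = exp(z), so du = exp(z) dz. When z = 0, u = 1; when z = log(2), u = 2.
The integral becomes ∫ cos(u) du from 1 to 2, with antiderivative sin(u).
Back in z: F(z) = sin(exp(z)).
Then F(log(2)) - F(0) = (sin(2)) - (sin(1)) = -sin(1) + sin(2).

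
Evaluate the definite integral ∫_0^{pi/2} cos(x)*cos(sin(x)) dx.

sin(1)

Let u = sin(x), so du = cos(x) dx. When x = 0, u = 0; when x = pi/2, u = 1.
The integral becomes ∫ cos(u) du from 0 to 1, with antiderivative sin(u).
Back in x: F(x) = sin(sin(x)).
Then F(pi/2) - F(0) = (sin(1)) - (0) = sin(1).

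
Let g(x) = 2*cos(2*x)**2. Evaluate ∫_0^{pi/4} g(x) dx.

pi/4

Use the identity cos^2(2*x) = (1 + cos(4*x))/2.
An antiderivative is F(x) = x + sin(4*x)/4.
Then F(pi/4) - F(0) = (pi/4) - (0) = pi/4.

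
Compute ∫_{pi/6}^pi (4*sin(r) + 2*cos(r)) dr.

3 + 2*sqrt(3)

An antiderivative is F(r) = 2*sin(r) - 4*cos(r).
Then F(pi) - F(pi/6) = (4) - (1 - 2*sqrt(3)) = 3 + 2*sqrt(3).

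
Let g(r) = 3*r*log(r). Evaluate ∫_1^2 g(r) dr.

Integrate by parts once (u = ln r, dv = 3*r dr).
An antiderivative is F(r) = 3*r**2*(2*log(r) - 1)/4.
Then F(2) - F(1) = (-3 + log(64)) - (-3/4) = -9/4 + log(64).

-9/4 + log(64)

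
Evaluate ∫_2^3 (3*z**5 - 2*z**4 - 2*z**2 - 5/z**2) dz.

1173/5

By the power rule, an antiderivative is F(z) = z**6/2 - 2*z**5/5 - 2*z**3/3 + 5/z.
Then F(3) - F(2) = (7529/30) - (491/30) = 1173/5.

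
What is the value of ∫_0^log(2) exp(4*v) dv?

15/4

Let u = exp(v), so du = exp(v) dv. When v = 0, u = 1; when v = log(2), u = 2.
The integral becomes ∫ u**3 du from 1 to 2, with antiderivative u**4/4.
Back in v: F(v) = exp(4*v)/4.
Then F(log(2)) - F(0) = (4) - (1/4) = 15/4.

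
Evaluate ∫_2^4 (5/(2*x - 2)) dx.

5*log(3)/2

An antiderivative is F(x) = 5*log(2*x - 2)/2.
Then F(4) - F(2) = (5*log(6)/2) - (5*log(2)/2) = 5*log(3)/2.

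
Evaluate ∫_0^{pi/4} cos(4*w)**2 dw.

Use the identity cos^2(4*w) = (1 + cos(8*w))/2.
An antiderivative is F(w) = w/2 + sin(8*w)/16.
Then F(pi/4) - F(0) = (pi/8) - (0) = pi/8.

pi/8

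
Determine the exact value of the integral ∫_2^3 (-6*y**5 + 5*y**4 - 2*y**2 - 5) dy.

-1415/3

By the power rule, an antiderivative is F(y) = -y**6 + y**5 - 2*y**3/3 - 5*y.
Then F(3) - F(2) = (-519) - (-142/3) = -1415/3.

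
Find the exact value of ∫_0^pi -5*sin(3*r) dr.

An antiderivative is F(r) = 5*cos(3*r)/3.
Then F(pi) - F(0) = (-5/3) - (5/3) = -10/3.

-10/3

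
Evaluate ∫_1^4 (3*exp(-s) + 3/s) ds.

-3*exp(-4) + 3*exp(-1) + 6*log(2)

An antiderivative is F(s) = 3*log(s) - 3*exp(-s).
Then F(4) - F(1) = (-3*exp(-4) + 6*log(2)) - (-3*exp(-1)) = -3*exp(-4) + 3*exp(-1) + 6*log(2).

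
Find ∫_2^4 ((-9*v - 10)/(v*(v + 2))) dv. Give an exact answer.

-4*log(3) - log(2)

Factor the denominator: v**2 + 2*v = (v + 2)v.
Partial fractions: (-9*v - 10)/(v*(v + 2)) = -4/(v + 2) - 5/v.
An antiderivative is F(v) = -5*log(v) - 4*log(v + 2).
Then F(4) - F(2) = (-14*log(2) - 4*log(3)) - (-13*log(2)) = -4*log(3) - log(2).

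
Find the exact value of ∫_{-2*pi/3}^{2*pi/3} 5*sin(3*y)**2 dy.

Use the identity sin^2(3*y) = (1 - cos(6*y))/2.
An antiderivative is F(y) = 5*y/2 - 5*sin(6*y)/12.
Then F(2*pi/3) - F(-2*pi/3) = (5*pi/3) - (-5*pi/3) = 10*pi/3.

10*pi/3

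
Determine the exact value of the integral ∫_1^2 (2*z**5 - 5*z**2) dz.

28/3

By the power rule, an antiderivative is F(z) = z**6/3 - 5*z**3/3.
Then F(2) - F(1) = (8) - (-4/3) = 28/3.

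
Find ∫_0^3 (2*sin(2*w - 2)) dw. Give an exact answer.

cos(2) - cos(4)

Let u = 2*w - 2, so du = 2 dw. When w = 0, u = -2; when w = 3, u = 4.
The integral becomes ∫ sin(u) du from -2 to 4, with antiderivative -cos(u).
Back in w: F(w) = -cos(2*w - 2).
Then F(3) - F(0) = (-cos(4)) - (-cos(2)) = cos(2) - cos(4).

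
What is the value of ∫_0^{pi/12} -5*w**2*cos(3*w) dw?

Integrate by parts twice (u = w^2, dv = -5*cos(3*w) dw).
An antiderivative is F(w) = -5*w**2*sin(3*w)/3 - 10*w*cos(3*w)/9 + 10*sin(3*w)/27.
Then F(pi/12) - F(0) = (5*sqrt(2)*(-8*pi - pi**2 + 32)/864) - (0) = 5*sqrt(2)*(-8*pi - pi**2 + 32)/864.

5*sqrt(2)*(-8*pi - pi**2 + 32)/864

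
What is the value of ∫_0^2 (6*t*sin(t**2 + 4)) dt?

Let u = t**2 + 4, so du = 2*t dt. When t = 0, u = 4; when t = 2, u = 8.
The integral becomes 3·∫ sin(u) du from 4 to 8, with antiderivative -3*cos(u).
Back in t: F(t) = -3*cos(t**2 + 4).
Then F(2) - F(0) = (-3*cos(8)) - (-3*cos(4)) = 3*cos(4) - 3*cos(8).

3*cos(4) - 3*cos(8)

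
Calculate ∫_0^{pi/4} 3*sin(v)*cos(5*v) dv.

-1/2

Use the identity sin(v)cos(5*v) = [sin(6*v) + sin(-4*v)]/2.
An antiderivative is F(v) = 3*cos(4*v)/8 - cos(6*v)/4.
Then F(pi/4) - F(0) = (-3/8) - (1/8) = -1/2.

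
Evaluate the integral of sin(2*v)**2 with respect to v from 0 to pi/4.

Use the identity sin^2(2*v) = (1 - cos(4*v))/2.
An antiderivative is F(v) = v/2 - sin(4*v)/8.
Then F(pi/4) - F(0) = (pi/8) - (0) = pi/8.

pi/8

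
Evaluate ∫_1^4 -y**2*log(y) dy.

7 - 128*log(2)/3

Integrate by parts once (u = ln y, dv = -y**2 dy).
An antiderivative is F(y) = -y**3*(3*log(y) - 1)/9.
Then F(4) - F(1) = (64/9 - 128*log(2)/3) - (1/9) = 7 - 128*log(2)/3.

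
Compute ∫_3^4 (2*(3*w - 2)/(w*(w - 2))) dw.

-2*log(3) + 8*log(2)

Factor the denominator: w**2 - 2*w = w(w - 2).
Partial fractions: 2*(3*w - 2)/(w*(w - 2)) = 2/w + 4/(w - 2).
An antiderivative is F(w) = 2*log(w) + 4*log(w - 2).
Then F(4) - F(3) = (8*log(2)) - (log(9)) = -2*log(3) + 8*log(2).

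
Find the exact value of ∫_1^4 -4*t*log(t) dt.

Integrate by parts once (u = ln t, dv = -4*t dt).
An antiderivative is F(t) = -t**2*(2*log(t) - 1).
Then F(4) - F(1) = (16 - 64*log(2)) - (1) = 15 - 64*log(2).

15 - 64*log(2)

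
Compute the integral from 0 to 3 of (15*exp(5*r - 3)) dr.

Let u = 5*r - 3, so du = 5 dr. When r = 0, u = -3; when r = 3, u = 12.
The integral becomes 3·∫ exp(u) du from -3 to 12, with antiderivative 3*exp(u).
Back in r: F(r) = 3*exp(5*r - 3).
Then F(3) - F(0) = (3*exp(12)) - (3*exp(-3)) = -(3 - 3*exp(15))*exp(-3).

-(3 - 3*exp(15))*exp(-3)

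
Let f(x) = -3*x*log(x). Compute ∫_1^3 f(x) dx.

6 - 27*log(3)/2

Integrate by parts once (u = ln x, dv = -3*x dx).
An antiderivative is F(x) = -3*x**2*(2*log(x) - 1)/4.
Then F(3) - F(1) = (27/4 - 27*log(3)/2) - (3/4) = 6 - 27*log(3)/2.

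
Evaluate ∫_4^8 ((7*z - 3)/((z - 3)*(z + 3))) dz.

-4*log(7) + 3*log(5) + 4*log(11)

Factor the denominator: z**2 - 9 = (z + 3)(z - 3).
Partial fractions: (7*z - 3)/((z - 3)*(z + 3)) = 4/(z + 3) + 3/(z - 3).
An antiderivative is F(z) = 3*log(z - 3) + 4*log(z + 3).
Then F(8) - F(4) = (3*log(5) + 4*log(11)) - (4*log(7)) = -4*log(7) + 3*log(5) + 4*log(11).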